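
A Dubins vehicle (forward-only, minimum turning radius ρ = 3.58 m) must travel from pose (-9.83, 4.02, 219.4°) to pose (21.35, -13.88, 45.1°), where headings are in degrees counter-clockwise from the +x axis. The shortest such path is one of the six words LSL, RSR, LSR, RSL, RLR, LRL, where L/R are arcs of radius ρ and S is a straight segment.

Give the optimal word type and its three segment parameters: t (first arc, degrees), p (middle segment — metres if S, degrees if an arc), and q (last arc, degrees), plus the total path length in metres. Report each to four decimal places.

LSL: t = 115.0507°, p = 29.2301 m, q = 70.6493°, L = 40.8331 m

Let ψ = atan2(Δy, Δx) = atan2(-17.90, 31.18) = -29.8595° be the start→goal bearing.
Normalize: d = |goal − start| / ρ = 35.952780/3.58 = 10.042676, α = (θ_start − ψ) mod 360° = 249.2595° = 4.350399 rad, β = (θ_goal − ψ) mod 360° = 74.9595° = 1.308291 rad.
Common terms: sin α = -0.935194, cos α = -0.354136, sin β = 0.965743, cos β = 0.259501, cos(α−β) = -0.995056, d² = 100.855342. Work in radians in the unit-radius frame; every candidate has L = ρ·(t + p + q).
LSL: p² = 2 + d² − 2cos(α−β) + 2d(sin α − sin β) = 66.664466; p = √p² = 8.164831; φ = atan2(cos β − cos α, d + sin α − sin β) = 0.075227 rad; t = (φ − α) mod 2π = 2.008013 rad, q = (β − φ) mod 2π = 1.233064 rad → L = 3.58·(2.008013 + 8.164831 + 1.233064) = 3.58·11.405907 = 40.833149 m
RSR: p² = 2 + d² − 2cos(α−β) + 2d(sin β − sin α) = 143.026439; p = √p² = 11.959366; φ = atan2(cos α − cos β, d − sin α + sin β) = -0.051333 rad; t = (α − φ) mod 2π = 4.401732 rad, q = (φ − β) mod 2π = 4.923562 rad → L = 3.58·(4.401732 + 11.959366 + 4.923562) = 3.58·21.284660 = 76.199084 m
LSR: p² = d² − 2 + 2cos(α−β) + 2d(sin α + sin β) = 97.478811; p = √p² = 9.873136; φ = atan2(−cos α − cos β, d + sin α + sin β) − atan2(−2, p) = 0.209260 rad; t = (φ − α) mod 2π = 2.142046 rad, q = (φ − β) mod 2π = 5.184154 rad → L = 3.58·(2.142046 + 9.873136 + 5.184154) = 3.58·17.199336 = 61.573622 m
RSL: p² = d² − 2 + 2cos(α−β) − 2d(sin α + sin β) = 96.251650; p = √p² = 9.810793; φ = atan2(cos α + cos β, d − sin α − sin β) − atan2(2, p) = -0.210553 rad; t = (α − φ) mod 2π = 4.560953 rad, q = (β − φ) mod 2π = 1.518844 rad → L = 3.58·(4.560953 + 9.810793 + 1.518844) = 3.58·15.890589 = 56.888309 m
RLR: c = (6 − d² + 2cos(α−β) + 2d(sin α − sin β))/8 = -16.878305, |c| > 1 → infeasible
LRL: c = (6 − d² + 2cos(α−β) − 2d(sin α − sin β))/8 = -7.333058, |c| > 1 → infeasible
Shortest: LSL with L = 40.833149 m ≈ 40.8331 m
Convert LSL to answer units (arcs ×180/π): t = 2.008013·180/π = 115.0507°, p = ρ·p = 3.58·8.164831 = 29.2301 m, q = 1.233064·180/π = 70.6493°, L = 40.8331 m.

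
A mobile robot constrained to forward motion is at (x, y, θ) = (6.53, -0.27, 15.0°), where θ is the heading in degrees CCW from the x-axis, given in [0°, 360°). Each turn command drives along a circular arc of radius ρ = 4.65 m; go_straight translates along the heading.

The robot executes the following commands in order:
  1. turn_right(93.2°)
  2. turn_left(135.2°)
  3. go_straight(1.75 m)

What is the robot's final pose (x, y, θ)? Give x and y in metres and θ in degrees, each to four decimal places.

set_pose: (x, y, θ) = (6.5300, -0.2700, 15.0000°), ρ = 4.65
turn_right(93.2°): centre at ρ to the right, rotate −93.2° → (12.2852, -3.8106, -78.2000° ≡ 281.8000°)
turn_left(135.2°): centre at ρ to the left, rotate +135.2° → (20.7368, -5.3923, 417.0000° ≡ 57.0000°)
go_straight(1.75): x += 1.75·cos θ, y += 1.75·sin θ → (21.6899, -3.9246, 57.0000°)

(21.6899, -3.9246, 57.0000°)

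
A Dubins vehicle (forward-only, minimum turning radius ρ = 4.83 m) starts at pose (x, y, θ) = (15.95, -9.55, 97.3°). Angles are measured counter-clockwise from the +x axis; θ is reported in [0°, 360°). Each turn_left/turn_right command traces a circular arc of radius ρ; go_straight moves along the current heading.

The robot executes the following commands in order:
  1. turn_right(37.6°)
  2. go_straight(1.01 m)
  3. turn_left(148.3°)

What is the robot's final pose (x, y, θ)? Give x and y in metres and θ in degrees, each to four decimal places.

(10.6425, 1.0741, 208.0000°)

set_pose: (x, y, θ) = (15.9500, -9.5500, 97.3000°), ρ = 4.83
turn_right(37.6°): centre at ρ to the right, rotate −37.6° → (16.5706, -6.4994, 59.7000°)
go_straight(1.01): x += 1.01·cos θ, y += 1.01·sin θ → (17.0802, -5.6274, 59.7000°)
turn_left(148.3°): centre at ρ to the left, rotate +148.3° → (10.6425, 1.0741, 208.0000°)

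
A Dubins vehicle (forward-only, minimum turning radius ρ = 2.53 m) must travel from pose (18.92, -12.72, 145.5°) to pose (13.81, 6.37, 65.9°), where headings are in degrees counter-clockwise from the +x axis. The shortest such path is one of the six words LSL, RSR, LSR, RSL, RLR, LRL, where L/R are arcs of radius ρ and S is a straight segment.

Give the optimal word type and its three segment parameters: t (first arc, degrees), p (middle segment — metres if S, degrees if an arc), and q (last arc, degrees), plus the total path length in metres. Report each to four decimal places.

RSR: t = 40.6545°, p = 16.5234 m, q = 38.9455°, L = 20.0383 m

Let ψ = atan2(Δy, Δx) = atan2(19.09, -5.11) = 104.9856° be the start→goal bearing.
Normalize: d = |goal − start| / ρ = 19.762090/2.53 = 7.811103, α = (θ_start − ψ) mod 360° = 40.5144° = 0.707110 rad, β = (θ_goal − ψ) mod 360° = 320.9144° = 5.601013 rad.
Common terms: sin α = 0.649639, cos α = 0.760242, sin β = -0.630480, cos β = 0.776205, cos(α−β) = 0.180519, d² = 61.013326. Work in radians in the unit-radius frame; every candidate has L = ρ·(t + p + q).
LSL: p² = 2 + d² − 2cos(α−β) + 2d(sin α − sin β) = 82.650584; p = √p² = 9.091237; φ = atan2(cos β − cos α, d + sin α − sin β) = 0.001756 rad; t = (φ − α) mod 2π = 5.577831 rad, q = (β − φ) mod 2π = 5.599257 rad → L = 2.53·(5.577831 + 9.091237 + 5.599257) = 2.53·20.268325 = 51.278863 m
RSR: p² = 2 + d² − 2cos(α−β) + 2d(sin β − sin α) = 42.653992; p = √p² = 6.531002; φ = atan2(cos α − cos β, d − sin α + sin β) = -0.002444 rad; t = (α − φ) mod 2π = 0.709554 rad, q = (φ − β) mod 2π = 0.679728 rad → L = 2.53·(0.709554 + 6.531002 + 0.679728) = 2.53·7.920284 = 20.038320 m
LSR: p² = d² − 2 + 2cos(α−β) + 2d(sin α + sin β) = 59.673670; p = √p² = 7.724873; φ = atan2(−cos α − cos β, d + sin α + sin β) − atan2(−2, p) = 0.059584 rad; t = (φ − α) mod 2π = 5.635659 rad, q = (φ − β) mod 2π = 0.741756 rad → L = 2.53·(5.635659 + 7.724873 + 0.741756) = 2.53·14.102288 = 35.678788 m
RSL: p² = d² − 2 + 2cos(α−β) − 2d(sin α + sin β) = 59.075059; p = √p² = 7.686030; φ = atan2(cos α + cos β, d − sin α − sin β) − atan2(2, p) = -0.059880 rad; t = (α − φ) mod 2π = 0.766991 rad, q = (β − φ) mod 2π = 5.660894 rad → L = 2.53·(0.766991 + 7.686030 + 5.660894) = 2.53·14.113914 = 35.708203 m
RLR: c = (6 − d² + 2cos(α−β) + 2d(sin α − sin β))/8 = -4.331749, |c| > 1 → infeasible
LRL: c = (6 − d² + 2cos(α−β) − 2d(sin α − sin β))/8 = -9.331323, |c| > 1 → infeasible
Shortest: RSR with L = 20.038320 m ≈ 20.0383 m
Convert RSR to answer units (arcs ×180/π): t = 0.709554·180/π = 40.6545°, p = ρ·p = 2.53·6.531002 = 16.5234 m, q = 0.679728·180/π = 38.9455°, L = 20.0383 m.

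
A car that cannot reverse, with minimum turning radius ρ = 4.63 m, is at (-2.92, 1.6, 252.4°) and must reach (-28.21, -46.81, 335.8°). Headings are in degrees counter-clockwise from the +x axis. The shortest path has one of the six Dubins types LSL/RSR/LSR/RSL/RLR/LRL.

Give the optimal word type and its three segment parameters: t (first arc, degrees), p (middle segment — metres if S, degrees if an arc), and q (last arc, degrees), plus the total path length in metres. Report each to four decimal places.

RSL: t = 15.8115°, p = 48.5037 m, q = 99.2115°, L = 57.7986 m

Let ψ = atan2(Δy, Δx) = atan2(-48.41, -25.29) = -117.5831° be the start→goal bearing.
Normalize: d = |goal − start| / ρ = 54.617874/4.63 = 11.796517, α = (θ_start − ψ) mod 360° = 9.9831° = 0.174239 rad, β = (θ_goal − ψ) mod 360° = 93.3831° = 1.629843 rad.
Common terms: sin α = 0.173358, cos α = 0.984859, sin β = 0.998257, cos β = -0.059013, cos(α−β) = 0.114937, d² = 139.157817. Work in radians in the unit-radius frame; every candidate has L = ρ·(t + p + q).
LSL: p² = 2 + d² − 2cos(α−β) + 2d(sin α − sin β) = 121.466075; p = √p² = 11.021165; φ = atan2(cos β − cos α, d + sin α − sin β) = -0.094857 rad; t = (φ − α) mod 2π = 6.014089 rad, q = (β − φ) mod 2π = 1.724701 rad → L = 4.63·(6.014089 + 11.021165 + 1.724701) = 4.63·18.759955 = 86.858591 m
RSR: p² = 2 + d² − 2cos(α−β) + 2d(sin β − sin α) = 160.389810; p = √p² = 12.664510; φ = atan2(cos α − cos β, d − sin α + sin β) = 0.082519 rad; t = (α − φ) mod 2π = 0.091720 rad, q = (φ − β) mod 2π = 4.735861 rad → L = 4.63·(0.091720 + 12.664510 + 4.735861) = 4.63·17.492091 = 80.988379 m
LSR: p² = d² − 2 + 2cos(α−β) + 2d(sin α + sin β) = 165.029658; p = √p² = 12.846387; φ = atan2(−cos α − cos β, d + sin α + sin β) − atan2(−2, p) = 0.083173 rad; t = (φ − α) mod 2π = 6.192120 rad, q = (φ − β) mod 2π = 4.736515 rad → L = 4.63·(6.192120 + 12.846387 + 4.736515) = 4.63·23.775022 = 110.078350 m
RSL: p² = d² − 2 + 2cos(α−β) − 2d(sin α + sin β) = 109.745724; p = √p² = 10.475959; φ = atan2(cos α + cos β, d − sin α − sin β) − atan2(2, p) = -0.101724 rad; t = (α − φ) mod 2π = 0.275962 rad, q = (β − φ) mod 2π = 1.731567 rad → L = 4.63·(0.275962 + 10.475959 + 1.731567) = 4.63·12.483488 = 57.798551 m
RLR: c = (6 − d² + 2cos(α−β) + 2d(sin α − sin β))/8 = -19.048726, |c| > 1 → infeasible
LRL: c = (6 − d² + 2cos(α−β) − 2d(sin α − sin β))/8 = -14.183259, |c| > 1 → infeasible
Shortest: RSL with L = 57.798551 m ≈ 57.7986 m
Convert RSL to answer units (arcs ×180/π): t = 0.275962·180/π = 15.8115°, p = ρ·p = 4.63·10.475959 = 48.5037 m, q = 1.731567·180/π = 99.2115°, L = 57.7986 m.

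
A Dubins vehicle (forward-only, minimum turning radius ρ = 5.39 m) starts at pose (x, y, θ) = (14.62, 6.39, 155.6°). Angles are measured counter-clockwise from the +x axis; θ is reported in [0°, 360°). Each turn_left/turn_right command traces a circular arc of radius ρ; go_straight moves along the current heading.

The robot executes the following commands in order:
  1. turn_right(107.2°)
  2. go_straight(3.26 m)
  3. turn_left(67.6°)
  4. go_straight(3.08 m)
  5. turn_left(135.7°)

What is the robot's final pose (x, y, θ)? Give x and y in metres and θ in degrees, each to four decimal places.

(4.4822, 25.3542, 251.7000°)

set_pose: (x, y, θ) = (14.6200, 6.3900, 155.6000°), ρ = 5.39
turn_right(107.2°): centre at ρ to the right, rotate −107.2° → (12.8160, 14.8771, 48.4000°)
go_straight(3.26): x += 3.26·cos θ, y += 3.26·sin θ → (14.9804, 17.3150, 48.4000°)
turn_left(67.6°): centre at ρ to the left, rotate +67.6° → (15.7943, 23.2564, 116.0000°)
go_straight(3.08): x += 3.08·cos θ, y += 3.08·sin θ → (14.4441, 26.0246, 116.0000°)
turn_left(135.7°): centre at ρ to the left, rotate +135.7° → (4.4822, 25.3542, 251.7000°)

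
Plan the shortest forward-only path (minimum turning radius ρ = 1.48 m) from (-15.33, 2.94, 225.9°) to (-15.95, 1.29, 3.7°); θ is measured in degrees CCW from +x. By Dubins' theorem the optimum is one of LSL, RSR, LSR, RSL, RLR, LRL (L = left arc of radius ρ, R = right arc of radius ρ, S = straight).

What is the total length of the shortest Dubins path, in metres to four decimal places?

10.3814 m

Let ψ = atan2(Δy, Δx) = atan2(-1.65, -0.62) = -110.5941° be the start→goal bearing.
Normalize: d = |goal − start| / ρ = 1.762640/1.48 = 1.190973, α = (θ_start − ψ) mod 360° = 336.4941° = 5.872930 rad, β = (θ_goal − ψ) mod 360° = 114.2941° = 1.994808 rad.
Common terms: sin α = -0.398844, cos α = 0.917019, sin β = 0.911446, cos β = -0.411420, cos(α−β) = -0.740805, d² = 1.418417. Work in radians in the unit-radius frame; every candidate has L = ρ·(t + p + q).
LSL: p² = 2 + d² − 2cos(α−β) + 2d(sin α − sin β) = 1.778987; p = √p² = 1.333787; φ = atan2(cos β − cos α, d + sin α − sin β) = -1.660373 rad; t = (φ − α) mod 2π = 5.033068 rad, q = (β − φ) mod 2π = 3.655181 rad → L = 1.48·(5.033068 + 1.333787 + 3.655181) = 1.48·10.022036 = 14.832613 m
RSR: p² = 2 + d² − 2cos(α−β) + 2d(sin β − sin α) = 8.021064; p = √p² = 2.832148; φ = atan2(cos α − cos β, d − sin α + sin β) = 0.488223 rad; t = (α − φ) mod 2π = 5.384707 rad, q = (φ − β) mod 2π = 4.776600 rad → L = 1.48·(5.384707 + 2.832148 + 4.776600) = 1.48·12.993455 = 19.230314 m
LSR: p² = d² − 2 + 2cos(α−β) + 2d(sin α + sin β) = -0.842202 < 0 → infeasible
RSL: p² = d² − 2 + 2cos(α−β) − 2d(sin α + sin β) = -3.284183 < 0 → infeasible
RLR: c = (6 − d² + 2cos(α−β) + 2d(sin α − sin β))/8 = -0.002633; p = 2π − arccos c = 4.709756 rad; φ = atan2(cos α − cos β, d − sin α + sin β) = 0.488223 rad; t = (α − φ + p/2) mod 2π = 1.456400 rad, q = (α − β − t + p) mod 2π = 0.848293 rad → L = 1.48·(1.456400 + 4.709756 + 0.848293) = 1.48·7.014448 = 10.381383 m
LRL: c = (6 − d² + 2cos(α−β) − 2d(sin α − sin β))/8 = 0.777627; p = 2π − arccos c = 5.603271 rad; φ = atan2(cos β − cos α, d + sin α − sin β) = -1.660373 rad; t = (φ − α + p/2) mod 2π = 1.551518 rad, q = (β − α − t + p) mod 2π = 0.173631 rad → L = 1.48·(1.551518 + 5.603271 + 0.173631) = 1.48·7.328420 = 10.846062 m
Shortest: RLR with L = 10.381383 m ≈ 10.3814 m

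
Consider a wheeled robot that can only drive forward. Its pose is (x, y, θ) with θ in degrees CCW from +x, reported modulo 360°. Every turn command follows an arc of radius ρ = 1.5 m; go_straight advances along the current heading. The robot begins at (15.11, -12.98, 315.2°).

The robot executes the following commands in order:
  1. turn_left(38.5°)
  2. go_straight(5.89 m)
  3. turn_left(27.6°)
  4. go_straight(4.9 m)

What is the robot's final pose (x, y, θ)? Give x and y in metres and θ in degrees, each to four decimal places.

(27.1315, -12.1796, 21.3000°)

set_pose: (x, y, θ) = (15.1100, -12.9800, 315.2000°), ρ = 1.5
turn_left(38.5°): centre at ρ to the left, rotate +38.5° → (16.0023, -13.4066, 353.7000°)
go_straight(5.89): x += 5.89·cos θ, y += 5.89·sin θ → (21.8568, -14.0529, 353.7000°)
turn_left(27.6°): centre at ρ to the left, rotate +27.6° → (22.5663, -13.9595, 381.3000° ≡ 21.3000°)
go_straight(4.9): x += 4.9·cos θ, y += 4.9·sin θ → (27.1315, -12.1796, 21.3000°)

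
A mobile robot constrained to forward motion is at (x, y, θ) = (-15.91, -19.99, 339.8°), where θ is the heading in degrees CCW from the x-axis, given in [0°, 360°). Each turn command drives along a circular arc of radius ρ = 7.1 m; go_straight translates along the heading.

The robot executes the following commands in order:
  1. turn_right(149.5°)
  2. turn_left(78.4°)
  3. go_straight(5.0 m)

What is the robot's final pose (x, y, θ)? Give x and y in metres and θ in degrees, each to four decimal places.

set_pose: (x, y, θ) = (-15.9100, -19.9900, 339.8000°), ρ = 7.1
turn_right(149.5°): centre at ρ to the right, rotate −149.5° → (-17.0921, -33.6389, 190.3000°)
turn_left(78.4°): centre at ρ to the left, rotate +78.4° → (-22.9208, -40.4634, 268.7000°)
go_straight(5.0): x += 5.0·cos θ, y += 5.0·sin θ → (-23.0342, -45.4621, 268.7000°)

(-23.0342, -45.4621, 268.7000°)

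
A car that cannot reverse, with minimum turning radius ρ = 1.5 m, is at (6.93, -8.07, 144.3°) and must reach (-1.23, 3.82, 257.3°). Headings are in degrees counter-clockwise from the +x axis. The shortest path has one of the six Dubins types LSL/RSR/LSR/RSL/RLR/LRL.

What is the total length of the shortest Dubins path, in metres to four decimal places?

Let ψ = atan2(Δy, Δx) = atan2(11.89, -8.16) = 124.4615° be the start→goal bearing.
Normalize: d = |goal − start| / ρ = 14.420739/1.5 = 9.613826, α = (θ_start − ψ) mod 360° = 19.8385° = 0.346248 rad, β = (θ_goal − ψ) mod 360° = 132.8385° = 2.318470 rad.
Common terms: sin α = 0.339371, cos α = 0.940653, sin β = 0.733273, cos β = -0.679935, cos(α−β) = -0.390731, d² = 92.425644. Work in radians in the unit-radius frame; every candidate has L = ρ·(t + p + q).
LSL: p² = 2 + d² − 2cos(α−β) + 2d(sin α − sin β) = 87.633298; p = √p² = 9.361266; φ = atan2(cos β − cos α, d + sin α − sin β) = -0.173993 rad; t = (φ − α) mod 2π = 5.762945 rad, q = (β − φ) mod 2π = 2.492463 rad → L = 1.5·(5.762945 + 9.361266 + 2.492463) = 1.5·17.616673 = 26.425010 m
RSR: p² = 2 + d² − 2cos(α−β) + 2d(sin β − sin α) = 102.780915; p = √p² = 10.138092; φ = atan2(cos α − cos β, d − sin α + sin β) = 0.160540 rad; t = (α − φ) mod 2π = 0.185708 rad, q = (φ − β) mod 2π = 4.125255 rad → L = 1.5·(0.185708 + 10.138092 + 4.125255) = 1.5·14.449056 = 21.673583 m
LSR: p² = d² − 2 + 2cos(α−β) + 2d(sin α + sin β) = 110.268596; p = √p² = 10.500885; φ = atan2(−cos α − cos β, d + sin α + sin β) − atan2(−2, p) = 0.163814 rad; t = (φ − α) mod 2π = 6.100751 rad, q = (φ − β) mod 2π = 4.128529 rad → L = 1.5·(6.100751 + 10.500885 + 4.128529) = 1.5·20.730166 = 31.095249 m
RSL: p² = d² − 2 + 2cos(α−β) − 2d(sin α + sin β) = 69.019769; p = √p² = 8.307814; φ = atan2(cos α + cos β, d − sin α − sin β) − atan2(2, p) = -0.205727 rad; t = (α − φ) mod 2π = 0.551974 rad, q = (β − φ) mod 2π = 2.524197 rad → L = 1.5·(0.551974 + 8.307814 + 2.524197) = 1.5·11.383985 = 17.075977 m
RLR: c = (6 − d² + 2cos(α−β) + 2d(sin α − sin β))/8 = -11.847614, |c| > 1 → infeasible
LRL: c = (6 − d² + 2cos(α−β) − 2d(sin α − sin β))/8 = -9.954162, |c| > 1 → infeasible
Shortest: RSL with L = 17.075977 m ≈ 17.0760 m

17.0760 m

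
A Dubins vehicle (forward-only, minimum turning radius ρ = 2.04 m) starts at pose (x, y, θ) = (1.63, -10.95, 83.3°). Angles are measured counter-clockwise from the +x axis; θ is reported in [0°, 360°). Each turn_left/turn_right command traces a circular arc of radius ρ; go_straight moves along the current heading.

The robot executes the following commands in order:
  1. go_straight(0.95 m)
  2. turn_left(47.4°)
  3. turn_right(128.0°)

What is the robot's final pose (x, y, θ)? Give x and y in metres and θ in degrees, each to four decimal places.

set_pose: (x, y, θ) = (1.6300, -10.9500, 83.3000°), ρ = 2.04
go_straight(0.95): x += 0.95·cos θ, y += 0.95·sin θ → (1.7408, -10.0065, 83.3000°)
turn_left(47.4°): centre at ρ to the left, rotate +47.4° → (1.2614, -8.4382, 130.7000°)
turn_right(128.0°): centre at ρ to the right, rotate −128.0° → (2.7119, -5.0702, 2.7000°)

(2.7119, -5.0702, 2.7000°)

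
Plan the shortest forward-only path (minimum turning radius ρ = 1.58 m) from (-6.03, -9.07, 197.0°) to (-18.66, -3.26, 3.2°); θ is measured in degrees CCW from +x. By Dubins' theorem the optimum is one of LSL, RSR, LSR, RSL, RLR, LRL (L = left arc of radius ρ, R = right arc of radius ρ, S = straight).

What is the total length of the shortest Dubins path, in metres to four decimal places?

Let ψ = atan2(Δy, Δx) = atan2(5.81, -12.63) = 155.2968° be the start→goal bearing.
Normalize: d = |goal − start| / ρ = 13.902266/1.58 = 8.798903, α = (θ_start − ψ) mod 360° = 41.7032° = 0.727858 rad, β = (θ_goal − ψ) mod 360° = 207.9032° = 3.628595 rad.
Common terms: sin α = 0.665272, cos α = 0.746601, sin β = -0.467979, cos β = -0.883740, cos(α−β) = -0.971134, d² = 77.420686. Work in radians in the unit-radius frame; every candidate has L = ρ·(t + p + q).
LSL: p² = 2 + d² − 2cos(α−β) + 2d(sin α − sin β) = 101.305678; p = √p² = 10.065072; φ = atan2(cos β − cos α, d + sin α − sin β) = -0.162697 rad; t = (φ − α) mod 2π = 5.392631 rad, q = (β − φ) mod 2π = 3.791292 rad → L = 1.58·(5.392631 + 10.065072 + 3.791292) = 1.58·19.248995 = 30.413412 m
RSR: p² = 2 + d² − 2cos(α−β) + 2d(sin β − sin α) = 61.420231; p = √p² = 7.837106; φ = atan2(cos α − cos β, d − sin α + sin β) = 0.209559 rad; t = (α − φ) mod 2π = 0.518299 rad, q = (φ − β) mod 2π = 2.864149 rad → L = 1.58·(0.518299 + 7.837106 + 2.864149) = 1.58·11.219554 = 17.726895 m
LSR: p² = d² − 2 + 2cos(α−β) + 2d(sin α + sin β) = 76.950340; p = √p² = 8.772134; φ = atan2(−cos α − cos β, d + sin α + sin β) − atan2(−2, p) = 0.239406 rad; t = (φ − α) mod 2π = 5.794733 rad, q = (φ − β) mod 2π = 2.893996 rad → L = 1.58·(5.794733 + 8.772134 + 2.893996) = 1.58·17.460864 = 27.588165 m
RSL: p² = d² − 2 + 2cos(α−β) − 2d(sin α + sin β) = 70.006495; p = √p² = 8.366988; φ = atan2(cos α + cos β, d − sin α − sin β) − atan2(2, p) = -0.250574 rad; t = (α − φ) mod 2π = 0.978432 rad, q = (β − φ) mod 2π = 3.879169 rad → L = 1.58·(0.978432 + 8.366988 + 3.879169) = 1.58·13.224589 = 20.894851 m
RLR: c = (6 − d² + 2cos(α−β) + 2d(sin α − sin β))/8 = -6.677529, |c| > 1 → infeasible
LRL: c = (6 − d² + 2cos(α−β) − 2d(sin α − sin β))/8 = -11.663210, |c| > 1 → infeasible
Shortest: RSR with L = 17.726895 m ≈ 17.7269 m

17.7269 m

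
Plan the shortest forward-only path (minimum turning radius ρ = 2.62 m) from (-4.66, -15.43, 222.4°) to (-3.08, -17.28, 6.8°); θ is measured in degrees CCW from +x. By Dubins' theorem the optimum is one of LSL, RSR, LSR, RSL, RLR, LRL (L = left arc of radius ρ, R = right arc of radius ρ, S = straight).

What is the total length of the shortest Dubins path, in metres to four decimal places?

18.1621 m

Let ψ = atan2(Δy, Δx) = atan2(-1.85, 1.58) = -49.5009° be the start→goal bearing.
Normalize: d = |goal − start| / ρ = 2.432879/2.62 = 0.928580, α = (θ_start − ψ) mod 360° = 271.9009° = 4.745566 rad, β = (θ_goal − ψ) mod 360° = 56.3009° = 0.982636 rad.
Common terms: sin α = -0.999450, cos α = 0.033171, sin β = 0.831963, cos β = 0.554832, cos(α−β) = -0.813101, d² = 0.862260. Work in radians in the unit-radius frame; every candidate has L = ρ·(t + p + q).
LSL: p² = 2 + d² − 2cos(α−β) + 2d(sin α − sin β) = 1.087237; p = √p² = 1.042707; φ = atan2(cos β − cos α, d + sin α − sin β) = 2.617653 rad; t = (φ − α) mod 2π = 4.155273 rad, q = (β − φ) mod 2π = 4.648168 rad → L = 2.62·(4.155273 + 1.042707 + 4.648168) = 2.62·9.846147 = 25.796906 m
RSR: p² = 2 + d² − 2cos(α−β) + 2d(sin β − sin α) = 7.889687; p = √p² = 2.808859; φ = atan2(cos α − cos β, d − sin α + sin β) = -0.186804 rad; t = (α − φ) mod 2π = 4.932370 rad, q = (φ − β) mod 2π = 5.113745 rad → L = 2.62·(4.932370 + 2.808859 + 5.113745) = 2.62·12.854974 = 33.680031 m
LSR: p² = d² − 2 + 2cos(α−β) + 2d(sin α + sin β) = -3.074991 < 0 → infeasible
RSL: p² = d² − 2 + 2cos(α−β) − 2d(sin α + sin β) = -2.452891 < 0 → infeasible
RLR: c = (6 − d² + 2cos(α−β) + 2d(sin α − sin β))/8 = 0.013789; p = 2π − arccos c = 4.726179 rad; φ = atan2(cos α − cos β, d − sin α + sin β) = -0.186804 rad; t = (α − φ + p/2) mod 2π = 1.012274 rad, q = (α − β − t + p) mod 2π = 1.193649 rad → L = 2.62·(1.012274 + 4.726179 + 1.193649) = 2.62·6.932102 = 18.162106 m
LRL: c = (6 − d² + 2cos(α−β) − 2d(sin α − sin β))/8 = 0.864095; p = 2π − arccos c = 5.755739 rad; φ = atan2(cos β − cos α, d + sin α − sin β) = 2.617653 rad; t = (φ − α + p/2) mod 2π = 0.749957 rad, q = (β − α − t + p) mod 2π = 1.242852 rad → L = 2.62·(0.749957 + 5.755739 + 1.242852) = 2.62·7.748549 = 20.301198 m
Shortest: RLR with L = 18.162106 m ≈ 18.1621 m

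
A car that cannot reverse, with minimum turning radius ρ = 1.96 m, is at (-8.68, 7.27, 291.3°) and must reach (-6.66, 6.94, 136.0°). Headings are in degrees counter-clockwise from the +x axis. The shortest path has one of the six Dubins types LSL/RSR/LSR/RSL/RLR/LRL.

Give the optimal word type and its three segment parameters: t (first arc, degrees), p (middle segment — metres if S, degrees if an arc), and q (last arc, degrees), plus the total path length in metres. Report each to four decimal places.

RLR: t = 47.6875°, p = 270.7502°, q = 18.3627°, L = 11.5214 m

Let ψ = atan2(Δy, Δx) = atan2(-0.33, 2.02) = -9.2782° be the start→goal bearing.
Normalize: d = |goal − start| / ρ = 2.046778/1.96 = 1.044274, α = (θ_start − ψ) mod 360° = 300.5782° = 5.246080 rad, β = (θ_goal − ψ) mod 360° = 145.2782° = 2.535584 rad.
Common terms: sin α = -0.860935, cos α = 0.508714, sin β = 0.569592, cos β = -0.821928, cos(α−β) = -0.908508, d² = 1.090509. Work in radians in the unit-radius frame; every candidate has L = ρ·(t + p + q).
LSL: p² = 2 + d² − 2cos(α−β) + 2d(sin α − sin β) = 1.919800; p = √p² = 1.385568; φ = atan2(cos β − cos α, d + sin α − sin β) = -1.853308 rad; t = (φ − α) mod 2π = 5.466983 rad, q = (β − φ) mod 2π = 4.388891 rad → L = 1.96·(5.466983 + 1.385568 + 4.388891) = 1.96·11.241443 = 22.033228 m
RSR: p² = 2 + d² − 2cos(α−β) + 2d(sin β − sin α) = 7.895251; p = √p² = 2.809849; φ = atan2(cos α − cos β, d − sin α + sin β) = 0.493332 rad; t = (α − φ) mod 2π = 4.752747 rad, q = (φ − β) mod 2π = 4.240934 rad → L = 1.96·(4.752747 + 2.809849 + 4.240934) = 1.96·11.803531 = 23.134920 m
LSR: p² = d² − 2 + 2cos(α−β) + 2d(sin α + sin β) = -3.334992 < 0 → infeasible
RSL: p² = d² − 2 + 2cos(α−β) − 2d(sin α + sin β) = -2.118022 < 0 → infeasible
RLR: c = (6 − d² + 2cos(α−β) + 2d(sin α − sin β))/8 = 0.013094; p = 2π − arccos c = 4.725483 rad; φ = atan2(cos α − cos β, d − sin α + sin β) = 0.493332 rad; t = (α − φ + p/2) mod 2π = 0.832304 rad, q = (α − β − t + p) mod 2π = 0.320490 rad → L = 1.96·(0.832304 + 4.725483 + 0.320490) = 1.96·5.878277 = 11.521423 m
LRL: c = (6 − d² + 2cos(α−β) − 2d(sin α − sin β))/8 = 0.760025; p = 2π − arccos c = 5.575741 rad; φ = atan2(cos β − cos α, d + sin α − sin β) = -1.853308 rad; t = (φ − α + p/2) mod 2π = 1.971668 rad, q = (β − α − t + p) mod 2π = 0.893576 rad → L = 1.96·(1.971668 + 5.575741 + 0.893576) = 1.96·8.440985 = 16.544330 m
Shortest: RLR with L = 11.521423 m ≈ 11.5214 m
Convert RLR to answer units (arcs ×180/π): t = 0.832304·180/π = 47.6875°, p = 4.725483·180/π = 270.7502°, q = 0.320490·180/π = 18.3627°, L = 11.5214 m.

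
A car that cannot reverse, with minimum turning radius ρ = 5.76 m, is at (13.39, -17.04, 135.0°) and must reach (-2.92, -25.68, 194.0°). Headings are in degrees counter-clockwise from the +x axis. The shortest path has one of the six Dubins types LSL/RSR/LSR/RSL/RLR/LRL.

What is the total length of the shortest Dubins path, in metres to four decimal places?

21.1598 m

Let ψ = atan2(Δy, Δx) = atan2(-8.64, -16.31) = -152.0882° be the start→goal bearing.
Normalize: d = |goal − start| / ρ = 18.457131/5.76 = 3.204363, α = (θ_start − ψ) mod 360° = 287.0882° = 5.010634 rad, β = (θ_goal − ψ) mod 360° = 346.0882° = 6.040379 rad.
Common terms: sin α = -0.955854, cos α = 0.293844, sin β = -0.240428, cos β = 0.970667, cos(α−β) = 0.515038, d² = 10.267943. Work in radians in the unit-radius frame; every candidate has L = ρ·(t + p + q).
LSL: p² = 2 + d² − 2cos(α−β) + 2d(sin α − sin β) = 6.652900; p = √p² = 2.579322; φ = atan2(cos β − cos α, d + sin α − sin β) = 0.265512 rad; t = (φ − α) mod 2π = 1.538063 rad, q = (β − φ) mod 2π = 5.774866 rad → L = 5.76·(1.538063 + 2.579322 + 5.774866) = 5.76·9.892251 = 56.979366 m
RSR: p² = 2 + d² − 2cos(α−β) + 2d(sin β − sin α) = 15.822834; p = √p² = 3.977793; φ = atan2(cos α − cos β, d − sin α + sin β) = -0.170982 rad; t = (α − φ) mod 2π = 5.181617 rad, q = (φ − β) mod 2π = 0.071824 rad → L = 5.76·(5.181617 + 3.977793 + 0.071824) = 5.76·9.231234 = 53.171906 m
LSR: p² = d² − 2 + 2cos(α−β) + 2d(sin α + sin β) = 1.631379; p = √p² = 1.277254; φ = atan2(−cos α − cos β, d + sin α + sin β) − atan2(−2, p) = 0.440478 rad; t = (φ − α) mod 2π = 1.713029 rad, q = (φ − β) mod 2π = 0.683285 rad → L = 5.76·(1.713029 + 1.277254 + 0.683285) = 5.76·3.673568 = 21.159752 m
RSL: p² = d² − 2 + 2cos(α−β) − 2d(sin α + sin β) = 16.964659; p = √p² = 4.118818; φ = atan2(cos α + cos β, d − sin α − sin β) − atan2(2, p) = -0.172234 rad; t = (α − φ) mod 2π = 5.182868 rad, q = (β − φ) mod 2π = 6.212613 rad → L = 5.76·(5.182868 + 4.118818 + 6.212613) = 5.76·15.514299 = 89.362360 m
RLR: c = (6 − d² + 2cos(α−β) + 2d(sin α − sin β))/8 = -0.977854; p = 2π − arccos c = 3.352439 rad; φ = atan2(cos α − cos β, d − sin α + sin β) = -0.170982 rad; t = (α − φ + p/2) mod 2π = 0.574651 rad, q = (α − β − t + p) mod 2π = 1.748044 rad → L = 5.76·(0.574651 + 3.352439 + 1.748044) = 5.76·5.675133 = 32.688766 m
LRL: c = (6 − d² + 2cos(α−β) − 2d(sin α − sin β))/8 = 0.168388; p = 2π − arccos c = 4.881583 rad; φ = atan2(cos β − cos α, d + sin α − sin β) = 0.265512 rad; t = (φ − α + p/2) mod 2π = 3.978855 rad, q = (β − α − t + p) mod 2π = 1.932472 rad → L = 5.76·(3.978855 + 4.881583 + 1.932472) = 5.76·10.792909 = 62.167159 m
Shortest: LSR with L = 21.159752 m ≈ 21.1598 m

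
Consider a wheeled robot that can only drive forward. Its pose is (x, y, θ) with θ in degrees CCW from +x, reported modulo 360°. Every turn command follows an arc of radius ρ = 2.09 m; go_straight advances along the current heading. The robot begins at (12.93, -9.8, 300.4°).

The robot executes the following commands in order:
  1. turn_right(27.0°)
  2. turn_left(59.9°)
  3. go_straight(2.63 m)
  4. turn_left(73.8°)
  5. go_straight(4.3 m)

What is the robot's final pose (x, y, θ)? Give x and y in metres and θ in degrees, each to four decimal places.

set_pose: (x, y, θ) = (12.9300, -9.8000, 300.4000°), ρ = 2.09
turn_right(27.0°): centre at ρ to the right, rotate −27.0° → (13.2137, -10.7337, 273.4000°)
turn_left(59.9°): centre at ρ to the left, rotate +59.9° → (14.3609, -12.4769, 333.3000°)
go_straight(2.63): x += 2.63·cos θ, y += 2.63·sin θ → (16.7105, -13.6586, 333.3000°)
turn_left(73.8°): centre at ρ to the left, rotate +73.8° → (19.1806, -13.2141, 407.1000° ≡ 47.1000°)
go_straight(4.3): x += 4.3·cos θ, y += 4.3·sin θ → (22.1077, -10.0642, 47.1000°)

(22.1077, -10.0642, 47.1000°)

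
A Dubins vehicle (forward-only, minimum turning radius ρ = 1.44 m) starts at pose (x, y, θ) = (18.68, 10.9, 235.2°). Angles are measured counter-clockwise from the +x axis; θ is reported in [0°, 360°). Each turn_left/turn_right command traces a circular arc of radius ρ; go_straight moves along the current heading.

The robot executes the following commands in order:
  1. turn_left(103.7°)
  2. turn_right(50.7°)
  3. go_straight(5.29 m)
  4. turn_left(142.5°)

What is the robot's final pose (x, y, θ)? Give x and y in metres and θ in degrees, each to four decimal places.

(24.5729, 2.7895, 70.7000°)

set_pose: (x, y, θ) = (18.6800, 10.9000, 235.2000°), ρ = 1.44
turn_left(103.7°): centre at ρ to the left, rotate +103.7° → (19.3441, 8.7347, 338.9000°)
turn_right(50.7°): centre at ρ to the right, rotate −50.7° → (20.1936, 7.8410, 288.2000°)
go_straight(5.29): x += 5.29·cos θ, y += 5.29·sin θ → (21.8459, 2.8157, 288.2000°)
turn_left(142.5°): centre at ρ to the left, rotate +142.5° → (24.5729, 2.7895, 430.7000° ≡ 70.7000°)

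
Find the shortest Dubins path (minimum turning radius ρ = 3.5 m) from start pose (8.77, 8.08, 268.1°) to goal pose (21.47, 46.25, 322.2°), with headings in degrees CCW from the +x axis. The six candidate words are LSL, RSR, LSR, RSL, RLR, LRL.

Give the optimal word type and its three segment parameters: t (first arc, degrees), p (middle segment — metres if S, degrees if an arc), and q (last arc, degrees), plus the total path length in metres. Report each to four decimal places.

LSR: t = 181.8085°, p = 35.5317 m, q = 127.7085°, L = 54.4390 m

Let ψ = atan2(Δy, Δx) = atan2(38.17, 12.70) = 71.5966° be the start→goal bearing.
Normalize: d = |goal − start| / ρ = 40.227340/3.5 = 11.493526, α = (θ_start − ψ) mod 360° = 196.5034° = 3.429632 rad, β = (θ_goal − ψ) mod 360° = 250.6034° = 4.373855 rad.
Common terms: sin α = -0.284073, cos α = -0.958803, sin β = -0.943242, cos β = -0.332105, cos(α−β) = 0.586372, d² = 132.101135. Work in radians in the unit-radius frame; every candidate has L = ρ·(t + p + q).
LSL: p² = 2 + d² − 2cos(α−β) + 2d(sin α − sin β) = 148.080762; p = √p² = 12.168844; φ = atan2(cos β − cos α, d + sin α − sin β) = 0.051523 rad; t = (φ − α) mod 2π = 2.905077 rad, q = (β − φ) mod 2π = 4.322332 rad → L = 3.5·(2.905077 + 12.168844 + 4.322332) = 3.5·19.396252 = 67.886883 m
RSR: p² = 2 + d² − 2cos(α−β) + 2d(sin β − sin α) = 117.776018; p = √p² = 10.852466; φ = atan2(cos α − cos β, d − sin α + sin β) = -0.057779 rad; t = (α − φ) mod 2π = 3.487411 rad, q = (φ − β) mod 2π = 1.851551 rad → L = 3.5·(3.487411 + 10.852466 + 1.851551) = 3.5·16.191428 = 56.669999 m
LSR: p² = d² − 2 + 2cos(α−β) + 2d(sin α + sin β) = 103.061525; p = √p² = 10.151922; φ = atan2(−cos α − cos β, d + sin α + sin β) − atan2(−2, p) = 0.319603 rad; t = (φ − α) mod 2π = 3.173157 rad, q = (φ − β) mod 2π = 2.228933 rad → L = 3.5·(3.173157 + 10.151922 + 2.228933) = 3.5·15.554012 = 54.439042 m
RSL: p² = d² − 2 + 2cos(α−β) − 2d(sin α + sin β) = 159.486234; p = √p² = 12.628786; φ = atan2(cos α + cos β, d − sin α − sin β) − atan2(2, p) = -0.258197 rad; t = (α − φ) mod 2π = 3.687829 rad, q = (β − φ) mod 2π = 4.632052 rad → L = 3.5·(3.687829 + 12.628786 + 4.632052) = 3.5·20.948667 = 73.320336 m
RLR: c = (6 − d² + 2cos(α−β) + 2d(sin α − sin β))/8 = -13.722002, |c| > 1 → infeasible
LRL: c = (6 − d² + 2cos(α−β) − 2d(sin α − sin β))/8 = -17.510095, |c| > 1 → infeasible
Shortest: LSR with L = 54.439042 m ≈ 54.4390 m
Convert LSR to answer units (arcs ×180/π): t = 3.173157·180/π = 181.8085°, p = ρ·p = 3.5·10.151922 = 35.5317 m, q = 2.228933·180/π = 127.7085°, L = 54.4390 m.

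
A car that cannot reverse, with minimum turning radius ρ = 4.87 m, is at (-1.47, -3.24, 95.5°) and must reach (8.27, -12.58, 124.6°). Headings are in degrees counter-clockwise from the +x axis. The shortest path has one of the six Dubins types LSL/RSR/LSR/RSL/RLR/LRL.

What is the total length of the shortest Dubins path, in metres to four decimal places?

Let ψ = atan2(Δy, Δx) = atan2(-9.34, 9.74) = -43.7990° be the start→goal bearing.
Normalize: d = |goal − start| / ρ = 13.494562/4.87 = 2.770957, α = (θ_start − ψ) mod 360° = 139.2990° = 2.431226 rad, β = (θ_goal − ψ) mod 360° = 168.3990° = 2.939117 rad.
Common terms: sin α = 0.652112, cos α = -0.758123, sin β = 0.201095, cos β = -0.979572, cos(α−β) = 0.873772, d² = 7.678204. Work in radians in the unit-radius frame; every candidate has L = ρ·(t + p + q).
LSL: p² = 2 + d² − 2cos(α−β) + 2d(sin α − sin β) = 10.430155; p = √p² = 3.229575; φ = atan2(cos β − cos α, d + sin α − sin β) = -0.068623 rad; t = (φ − α) mod 2π = 3.783336 rad, q = (β − φ) mod 2π = 3.007740 rad → L = 4.87·(3.783336 + 3.229575 + 3.007740) = 4.87·10.020651 = 48.800571 m
RSR: p² = 2 + d² − 2cos(α−β) + 2d(sin β − sin α) = 5.431164; p = √p² = 2.330486; φ = atan2(cos α − cos β, d − sin α + sin β) = 0.095166 rad; t = (α − φ) mod 2π = 2.336060 rad, q = (φ − β) mod 2π = 3.439234 rad → L = 4.87·(2.336060 + 2.330486 + 3.439234) = 4.87·8.105780 = 39.475150 m
LSR: p² = d² − 2 + 2cos(α−β) + 2d(sin α + sin β) = 12.154146; p = √p² = 3.486280; φ = atan2(−cos α − cos β, d + sin α + sin β) − atan2(−2, p) = 0.967933 rad; t = (φ − α) mod 2π = 4.819892 rad, q = (φ − β) mod 2π = 4.312001 rad → L = 4.87·(4.819892 + 3.486280 + 4.312001) = 4.87·12.618172 = 61.450499 m
RSL: p² = d² − 2 + 2cos(α−β) − 2d(sin α + sin β) = 2.697351; p = √p² = 1.642362; φ = atan2(cos α + cos β, d − sin α − sin β) − atan2(2, p) = -1.619454 rad; t = (α − φ) mod 2π = 4.050680 rad, q = (β − φ) mod 2π = 4.558571 rad → L = 4.87·(4.050680 + 1.642362 + 4.558571) = 4.87·10.251613 = 49.925356 m
RLR: c = (6 − d² + 2cos(α−β) + 2d(sin α − sin β))/8 = 0.321104; p = 2π − arccos c = 5.039284 rad; φ = atan2(cos α − cos β, d − sin α + sin β) = 0.095166 rad; t = (α − φ + p/2) mod 2π = 4.855702 rad, q = (α − β − t + p) mod 2π = 5.958877 rad → L = 4.87·(4.855702 + 5.039284 + 5.958877) = 4.87·15.853863 = 77.208315 m
LRL: c = (6 − d² + 2cos(α−β) − 2d(sin α − sin β))/8 = -0.303769; p = 2π − arccos c = 4.403742 rad; φ = atan2(cos β − cos α, d + sin α − sin β) = -0.068623 rad; t = (φ − α + p/2) mod 2π = 5.985207 rad, q = (β − α − t + p) mod 2π = 5.209611 rad → L = 4.87·(5.985207 + 4.403742 + 5.209611) = 4.87·15.598561 = 75.964992 m
Shortest: RSR with L = 39.475150 m ≈ 39.4751 m

39.4751 m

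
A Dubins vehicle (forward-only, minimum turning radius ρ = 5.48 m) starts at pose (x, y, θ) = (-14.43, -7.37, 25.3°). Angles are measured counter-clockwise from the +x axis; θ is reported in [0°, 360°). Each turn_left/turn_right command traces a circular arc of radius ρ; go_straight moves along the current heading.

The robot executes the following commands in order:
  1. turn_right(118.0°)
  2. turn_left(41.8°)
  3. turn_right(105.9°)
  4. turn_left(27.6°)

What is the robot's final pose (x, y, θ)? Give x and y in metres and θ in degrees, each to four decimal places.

set_pose: (x, y, θ) = (-14.4300, -7.3700, 25.3000°), ρ = 5.48
turn_right(118.0°): centre at ρ to the right, rotate −118.0° → (-6.6142, -12.5825, -92.7000° ≡ 267.3000°)
turn_left(41.8°): centre at ρ to the left, rotate +41.8° → (-5.3930, -16.2968, 309.1000°)
turn_right(105.9°): centre at ρ to the right, rotate −105.9° → (-7.4869, -24.7897, 203.2000°)
turn_left(27.6°): centre at ρ to the left, rotate +27.6° → (-9.5748, -26.3631, 230.8000°)

(-9.5748, -26.3631, 230.8000°)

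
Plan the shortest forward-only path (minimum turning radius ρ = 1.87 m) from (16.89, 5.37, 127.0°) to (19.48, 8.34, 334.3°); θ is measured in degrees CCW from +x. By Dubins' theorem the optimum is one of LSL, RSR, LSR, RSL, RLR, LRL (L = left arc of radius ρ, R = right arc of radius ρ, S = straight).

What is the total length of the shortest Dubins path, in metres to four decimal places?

5.3109 m

Let ψ = atan2(Δy, Δx) = atan2(2.97, 2.59) = 48.9098° be the start→goal bearing.
Normalize: d = |goal − start| / ρ = 3.940685/1.87 = 2.107318, α = (θ_start − ψ) mod 360° = 78.0902° = 1.362931 rad, β = (θ_goal − ψ) mod 360° = 285.3902° = 4.980998 rad.
Common terms: sin α = 0.978474, cos α = 0.206372, sin β = -0.964141, cos β = 0.265391, cos(α−β) = -0.888617, d² = 4.440790. Work in radians in the unit-radius frame; every candidate has L = ρ·(t + p + q).
LSL: p² = 2 + d² − 2cos(α−β) + 2d(sin α − sin β) = 16.405439; p = √p² = 4.050363; φ = atan2(cos β − cos α, d + sin α − sin β) = 0.014572 rad; t = (φ − α) mod 2π = 4.934826 rad, q = (β − φ) mod 2π = 4.966427 rad → L = 1.87·(4.934826 + 4.050363 + 4.966427) = 1.87·13.951616 = 26.089521 m
RSR: p² = 2 + d² − 2cos(α−β) + 2d(sin β − sin α) = 0.030611; p = √p² = 0.174959; φ = atan2(cos α − cos β, d − sin α + sin β) = -0.344080 rad; t = (α − φ) mod 2π = 1.707011 rad, q = (φ − β) mod 2π = 0.958107 rad → L = 1.87·(1.707011 + 0.174959 + 0.958107) = 1.87·2.840077 = 5.310943 m
LSR: p² = d² − 2 + 2cos(α−β) + 2d(sin α + sin β) = 0.723963; p = √p² = 0.850860; φ = atan2(−cos α − cos β, d + sin α + sin β) − atan2(−2, p) = 0.949765 rad; t = (φ − α) mod 2π = 5.870019 rad, q = (φ − β) mod 2π = 2.251952 rad → L = 1.87·(5.870019 + 0.850860 + 2.251952) = 1.87·8.972831 = 16.779194 m
RSL: p² = d² − 2 + 2cos(α−β) − 2d(sin α + sin β) = 0.603149; p = √p² = 0.776626; φ = atan2(cos α + cos β, d − sin α − sin β) − atan2(2, p) = -0.978708 rad; t = (α − φ) mod 2π = 2.341639 rad, q = (β − φ) mod 2π = 5.959707 rad → L = 1.87·(2.341639 + 0.776626 + 5.959707) = 1.87·9.077972 = 16.975808 m
RLR: c = (6 − d² + 2cos(α−β) + 2d(sin α − sin β))/8 = 0.996174; p = 2π − arccos c = 6.195678 rad; φ = atan2(cos α − cos β, d − sin α + sin β) = -0.344080 rad; t = (α − φ + p/2) mod 2π = 4.804850 rad, q = (α − β − t + p) mod 2π = 4.055946 rad → L = 1.87·(4.804850 + 6.195678 + 4.055946) = 1.87·15.056474 = 28.155606 m
LRL: c = (6 − d² + 2cos(α−β) − 2d(sin α − sin β))/8 = -1.050680, |c| > 1 → infeasible
Shortest: RSR with L = 5.310943 m ≈ 5.3109 m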